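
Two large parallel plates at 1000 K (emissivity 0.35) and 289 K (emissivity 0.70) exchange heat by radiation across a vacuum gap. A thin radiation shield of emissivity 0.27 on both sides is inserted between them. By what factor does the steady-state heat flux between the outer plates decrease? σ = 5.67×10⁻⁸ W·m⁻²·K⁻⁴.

factor ≈ 2.95

Without shield: q₀ = σΔ(T⁴)/(1/ε₁+1/ε₂−1) with denominator 3.286.
With shield the two gaps are in series; the resistances add: (1/ε₁+1/ε_s−1)+(1/ε_s+1/ε₂−1) = 5.561+4.132 = 9.693.
Heat-flux ratio q₀/q = 9.693/3.286.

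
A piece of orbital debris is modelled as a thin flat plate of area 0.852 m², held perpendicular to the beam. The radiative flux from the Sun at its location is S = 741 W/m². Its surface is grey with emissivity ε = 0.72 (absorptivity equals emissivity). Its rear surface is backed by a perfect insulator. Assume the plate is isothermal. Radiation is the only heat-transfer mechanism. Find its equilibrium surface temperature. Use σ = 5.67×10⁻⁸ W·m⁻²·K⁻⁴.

At equilibrium, absorbed power = emitted power.
Absorbing cross-section = A = 0.8520 m²; emitting surface = A = 0.8520 m² (ratio 1).
εS·A_cross = εσ·A_surf·T⁴  ⇒  T⁴ = S/(1σ)   (ε cancels).
T⁴ = 741/(1·5.67×10⁻⁸) = 1.307×10¹⁰ K⁴.
T = (1.307×10¹⁰)^(1/4).

T ≈ 338 K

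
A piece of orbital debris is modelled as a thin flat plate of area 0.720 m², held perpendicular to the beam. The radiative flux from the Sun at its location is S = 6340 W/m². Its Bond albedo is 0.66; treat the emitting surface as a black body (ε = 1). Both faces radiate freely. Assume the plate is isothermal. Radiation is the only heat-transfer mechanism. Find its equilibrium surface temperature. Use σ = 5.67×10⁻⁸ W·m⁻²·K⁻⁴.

At equilibrium, absorbed power = emitted power.
Absorbing cross-section = A = 0.7200 m²; emitting surface = 2A = 1.440 m² (ratio 2).
(1−a)S·A_cross = εσ·A_surf·T⁴  ⇒  T⁴ = (1−a)S/(2σ).
T⁴ = 0.340·6340/(2·5.67×10⁻⁸) = 1.901×10¹⁰ K⁴.
T = (1.901×10¹⁰)^(1/4).

T ≈ 371 K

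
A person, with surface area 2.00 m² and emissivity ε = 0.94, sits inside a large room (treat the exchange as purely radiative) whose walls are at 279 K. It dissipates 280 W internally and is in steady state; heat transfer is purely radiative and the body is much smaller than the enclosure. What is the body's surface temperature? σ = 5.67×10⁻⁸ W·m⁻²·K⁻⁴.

For a small grey body in a large enclosure, net radiated power = εσA(T⁴ − T_w⁴).
Steady state: P = εσA(T⁴ − T_w⁴) with A = 2.00 m².
T⁴ = P/(εσA) + T_w⁴ = 280/(0.94·5.67×10⁻⁸·2.000) + (279)⁴
    = 2.627×10⁹ + 6.059×10⁹ = 8.686×10⁹ K⁴.

T ≈ 305 K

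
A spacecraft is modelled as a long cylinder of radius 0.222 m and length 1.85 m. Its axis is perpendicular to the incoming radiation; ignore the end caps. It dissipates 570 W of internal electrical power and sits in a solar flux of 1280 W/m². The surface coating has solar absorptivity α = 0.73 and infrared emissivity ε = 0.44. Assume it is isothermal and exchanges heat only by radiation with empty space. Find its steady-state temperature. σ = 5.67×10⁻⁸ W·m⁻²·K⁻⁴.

T ≈ 380 K

At steady state, absorbed solar power + internal power = radiated power.
Absorbed: α·S·A_cross = 0.73·1280·0.8214 = 767.5 W (cross-section 2rL).
Total input = 767.5 + 570 = 1338 W.
Radiated: εσ·A_surf·T⁴ with A_surf = 2πrL = 2.581 m².
T⁴ = 1338/(0.44·5.67×10⁻⁸·2.581) = 2.078×10¹⁰ K⁴.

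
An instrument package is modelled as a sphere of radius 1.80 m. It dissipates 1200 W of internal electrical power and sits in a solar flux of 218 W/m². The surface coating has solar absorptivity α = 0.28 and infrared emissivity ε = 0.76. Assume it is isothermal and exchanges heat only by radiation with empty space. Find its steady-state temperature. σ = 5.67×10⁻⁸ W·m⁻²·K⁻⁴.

T ≈ 179 K

At steady state, absorbed solar power + internal power = radiated power.
Absorbed: α·S·A_cross = 0.28·218·10.18 = 621.3 W (cross-section πr²).
Total input = 621.3 + 1200 = 1821 W.
Radiated: εσ·A_surf·T⁴ with A_surf = 4πr² = 40.72 m².
T⁴ = 1821/(0.76·5.67×10⁻⁸·40.72) = 1.038×10⁹ K⁴.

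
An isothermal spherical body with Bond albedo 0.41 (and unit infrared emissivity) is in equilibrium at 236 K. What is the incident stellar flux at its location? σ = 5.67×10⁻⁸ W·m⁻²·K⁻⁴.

(1−a)S·πr² = σ·4πr²·T⁴ ⇒ S = 4σT⁴/(1−a).
S = 4·5.67×10⁻⁸·3.102×10⁹/0.590.

S ≈ 1190 W/m²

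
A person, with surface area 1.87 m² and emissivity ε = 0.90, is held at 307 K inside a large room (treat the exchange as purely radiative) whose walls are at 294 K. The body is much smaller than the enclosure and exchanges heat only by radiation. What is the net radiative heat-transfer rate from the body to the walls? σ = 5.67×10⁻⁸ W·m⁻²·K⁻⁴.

For a small grey body in a large enclosure: P_net = εσA(T_body⁴ − T_wall⁴).
A = 1.87 m²; T_body⁴ − T_wall⁴ = 8.883×10⁹ − 7.471×10⁹ = 1.412×10⁹ K⁴.
|P_net| = 0.90·5.67×10⁻⁸·1.870·1.412×10⁹.

P_net ≈ 135 W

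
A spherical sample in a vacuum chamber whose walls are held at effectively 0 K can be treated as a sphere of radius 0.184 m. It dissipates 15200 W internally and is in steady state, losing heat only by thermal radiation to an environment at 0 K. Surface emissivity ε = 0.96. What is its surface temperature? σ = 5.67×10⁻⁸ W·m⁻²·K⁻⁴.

Steady state: internal power = radiated power, P = εσA T⁴.
Radiating area A = 4πr² = 0.4254 m².
T⁴ = P/(εσA) = 15200/(0.96·5.67×10⁻⁸·0.4254) = 6.564×10¹¹ K⁴.
T = (6.564×10¹¹)^(1/4).

T ≈ 900 K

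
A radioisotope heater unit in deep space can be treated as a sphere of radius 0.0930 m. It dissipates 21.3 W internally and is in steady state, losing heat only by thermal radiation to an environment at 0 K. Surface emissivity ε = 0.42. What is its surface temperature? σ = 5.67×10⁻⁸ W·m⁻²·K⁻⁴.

Steady state: internal power = radiated power, P = εσA T⁴.
Radiating area A = 4πr² = 0.1087 m².
T⁴ = P/(εσA) = 21.3/(0.42·5.67×10⁻⁸·0.1087) = 8.229×10⁹ K⁴.
T = (8.229×10⁹)^(1/4).

T ≈ 301 K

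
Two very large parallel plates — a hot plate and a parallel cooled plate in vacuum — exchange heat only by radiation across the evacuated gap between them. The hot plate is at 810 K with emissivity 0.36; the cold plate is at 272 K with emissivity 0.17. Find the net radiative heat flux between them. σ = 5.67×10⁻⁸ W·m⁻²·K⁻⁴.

q ≈ 3150 W/m²

For two infinite grey parallel plates, q = σ(T₁⁴ − T₂⁴)/(1/ε₁ + 1/ε₂ − 1).
T₁⁴ − T₂⁴ = 4.305×10¹¹ − 5.474×10⁹ = 4.250×10¹¹ K⁴.
1/ε₁ + 1/ε₂ − 1 = 2.778 + 5.882 − 1 = 7.660.
q = 5.67×10⁻⁸ × 4.250×10¹¹ / 7.660.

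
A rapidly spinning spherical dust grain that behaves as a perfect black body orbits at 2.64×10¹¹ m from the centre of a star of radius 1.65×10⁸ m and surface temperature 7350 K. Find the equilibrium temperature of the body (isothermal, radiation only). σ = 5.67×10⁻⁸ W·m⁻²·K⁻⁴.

The star's surface emits σT_*⁴; at distance d the flux is S = σT_*⁴(R_*/d)².
S = 5.67×10⁻⁸·(7350)⁴·(1.65×10⁸/2.64×10¹¹)² = 64.64 W/m².
For an isothermal sphere T⁴ = (1−a)S/(4σ) = 2.850×10⁸ K⁴.

T ≈ 130 K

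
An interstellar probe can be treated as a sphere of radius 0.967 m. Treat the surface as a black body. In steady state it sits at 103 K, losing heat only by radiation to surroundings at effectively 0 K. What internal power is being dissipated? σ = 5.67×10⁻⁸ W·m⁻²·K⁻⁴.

P ≈ 75.0 W

Steady state: P = εσA T⁴.
A = 4πr² = 11.75 m²; T⁴ = (103)⁴ = 1.126×10⁸ K⁴.
P = 1.0 × 5.67×10⁻⁸ × 11.75 × 1.126×10⁸.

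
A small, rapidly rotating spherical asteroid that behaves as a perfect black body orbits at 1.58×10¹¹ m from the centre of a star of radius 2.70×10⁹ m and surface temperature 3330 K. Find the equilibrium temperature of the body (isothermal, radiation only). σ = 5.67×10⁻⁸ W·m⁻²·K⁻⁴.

The star's surface emits σT_*⁴; at distance d the flux is S = σT_*⁴(R_*/d)².
S = 5.67×10⁻⁸·(3330)⁴·(2.70×10⁹/1.58×10¹¹)² = 2036 W/m².
For an isothermal sphere T⁴ = (1−a)S/(4σ) = 8.977×10⁹ K⁴.

T ≈ 308 K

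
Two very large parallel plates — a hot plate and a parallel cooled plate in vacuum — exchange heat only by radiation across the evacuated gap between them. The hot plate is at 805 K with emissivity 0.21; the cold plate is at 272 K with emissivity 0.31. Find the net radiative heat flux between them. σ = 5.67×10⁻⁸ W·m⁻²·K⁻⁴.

For two infinite grey parallel plates, q = σ(T₁⁴ − T₂⁴)/(1/ε₁ + 1/ε₂ − 1).
T₁⁴ − T₂⁴ = 4.199×10¹¹ − 5.474×10⁹ = 4.145×10¹¹ K⁴.
1/ε₁ + 1/ε₂ − 1 = 4.762 + 3.226 − 1 = 6.988.
q = 5.67×10⁻⁸ × 4.145×10¹¹ / 6.988.

q ≈ 3360 W/m²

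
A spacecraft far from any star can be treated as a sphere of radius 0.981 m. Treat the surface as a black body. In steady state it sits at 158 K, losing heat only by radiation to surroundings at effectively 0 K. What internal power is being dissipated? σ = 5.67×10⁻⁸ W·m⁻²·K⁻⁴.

Steady state: P = εσA T⁴.
A = 4πr² = 12.09 m²; T⁴ = (158)⁴ = 6.232×10⁸ K⁴.
P = 1.0 × 5.67×10⁻⁸ × 12.09 × 6.232×10⁸.

P ≈ 427 W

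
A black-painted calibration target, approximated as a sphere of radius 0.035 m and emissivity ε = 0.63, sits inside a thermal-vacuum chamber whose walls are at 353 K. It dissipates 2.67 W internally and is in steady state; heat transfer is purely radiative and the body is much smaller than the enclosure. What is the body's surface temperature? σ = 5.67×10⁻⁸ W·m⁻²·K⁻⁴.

T ≈ 378 K

For a small grey body in a large enclosure, net radiated power = εσA(T⁴ − T_w⁴).
Steady state: P = εσA(T⁴ − T_w⁴) with A = 4πr² = 0.01539 m².
T⁴ = P/(εσA) + T_w⁴ = 2.67/(0.63·5.67×10⁻⁸·0.01539) + (353)⁴
    = 4.856×10⁹ + 1.553×10¹⁰ = 2.038×10¹⁰ K⁴.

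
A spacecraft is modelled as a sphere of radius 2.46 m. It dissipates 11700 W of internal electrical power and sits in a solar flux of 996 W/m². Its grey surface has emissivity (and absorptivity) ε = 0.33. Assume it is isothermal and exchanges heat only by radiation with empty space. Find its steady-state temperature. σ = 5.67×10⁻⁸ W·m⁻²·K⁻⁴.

T ≈ 335 K

At steady state, absorbed solar power + internal power = radiated power.
Absorbed: α·S·A_cross = 0.33·996·19.01 = 6249 W (cross-section πr²).
Total input = 6249 + 11700 = 17950 W.
Radiated: εσ·A_surf·T⁴ with A_surf = 4πr² = 76.05 m².
T⁴ = 17950/(0.33·5.67×10⁻⁸·76.05) = 1.261×10¹⁰ K⁴.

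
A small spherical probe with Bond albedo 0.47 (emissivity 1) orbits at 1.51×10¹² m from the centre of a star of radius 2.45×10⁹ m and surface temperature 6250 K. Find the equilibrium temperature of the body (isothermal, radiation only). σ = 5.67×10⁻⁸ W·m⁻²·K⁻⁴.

The star's surface emits σT_*⁴; at distance d the flux is S = σT_*⁴(R_*/d)².
S = 5.67×10⁻⁸·(6250)⁴·(2.45×10⁹/1.51×10¹²)² = 227.8 W/m².
For an isothermal sphere T⁴ = (1−a)S/(4σ) = 5.322×10⁸ K⁴.

T ≈ 152 K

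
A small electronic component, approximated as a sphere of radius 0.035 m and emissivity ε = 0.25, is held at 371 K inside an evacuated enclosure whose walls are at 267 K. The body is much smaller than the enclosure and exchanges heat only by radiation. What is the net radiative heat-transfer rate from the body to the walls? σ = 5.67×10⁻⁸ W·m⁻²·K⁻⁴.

For a small grey body in a large enclosure: P_net = εσA(T_body⁴ − T_wall⁴).
A = 4πr² = 0.01539 m²; T_body⁴ − T_wall⁴ = 1.895×10¹⁰ − 5.082×10⁹ = 1.386×10¹⁰ K⁴.
|P_net| = 0.25·5.67×10⁻⁸·0.01539·1.386×10¹⁰.

P_net ≈ 3.02 W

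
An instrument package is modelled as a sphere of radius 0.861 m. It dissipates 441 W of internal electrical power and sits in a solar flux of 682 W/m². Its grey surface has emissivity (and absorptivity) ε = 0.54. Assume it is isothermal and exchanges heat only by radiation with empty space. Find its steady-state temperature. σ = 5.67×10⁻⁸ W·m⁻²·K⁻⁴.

At steady state, absorbed solar power + internal power = radiated power.
Absorbed: α·S·A_cross = 0.54·682·2.329 = 857.7 W (cross-section πr²).
Total input = 857.7 + 441 = 1299 W.
Radiated: εσ·A_surf·T⁴ with A_surf = 4πr² = 9.316 m².
T⁴ = 1299/(0.54·5.67×10⁻⁸·9.316) = 4.553×10⁹ K⁴.

T ≈ 260 K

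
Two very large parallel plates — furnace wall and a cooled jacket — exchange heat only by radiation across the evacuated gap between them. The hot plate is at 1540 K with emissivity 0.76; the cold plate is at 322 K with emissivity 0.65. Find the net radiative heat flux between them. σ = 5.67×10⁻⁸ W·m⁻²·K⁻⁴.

For two infinite grey parallel plates, q = σ(T₁⁴ − T₂⁴)/(1/ε₁ + 1/ε₂ − 1).
T₁⁴ − T₂⁴ = 5.624×10¹² − 1.075×10¹⁰ = 5.614×10¹² K⁴.
1/ε₁ + 1/ε₂ − 1 = 1.316 + 1.538 − 1 = 1.854.
q = 5.67×10⁻⁸ × 5.614×10¹² / 1.854.

q ≈ 1.72×10⁵ W/m²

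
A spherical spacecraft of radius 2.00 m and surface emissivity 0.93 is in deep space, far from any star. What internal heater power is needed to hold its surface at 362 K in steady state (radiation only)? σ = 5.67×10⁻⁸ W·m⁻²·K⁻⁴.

P = εσ·4πr²·T⁴.
4πr² = 50.27 m²; T⁴ = 1.717×10¹⁰ K⁴.
P = 0.93·5.67×10⁻⁸·50.27·1.717×10¹⁰.

P ≈ 45500 W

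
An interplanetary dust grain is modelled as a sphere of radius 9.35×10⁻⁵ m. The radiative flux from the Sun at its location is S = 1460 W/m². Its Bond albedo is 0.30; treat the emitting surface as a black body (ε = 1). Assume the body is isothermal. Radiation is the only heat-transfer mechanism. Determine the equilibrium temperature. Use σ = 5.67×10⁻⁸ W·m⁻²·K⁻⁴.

T ≈ 259 K

At equilibrium, absorbed power = emitted power.
Absorbing cross-section = πr² = 2.746×10⁻⁸ m²; emitting surface = 4πr² = 1.099×10⁻⁷ m² (ratio 4).
(1−a)S·A_cross = εσ·A_surf·T⁴  ⇒  T⁴ = (1−a)S/(4σ).
T⁴ = 0.700·1460/(4·5.67×10⁻⁸) = 4.506×10⁹ K⁴.
T = (4.506×10⁹)^(1/4).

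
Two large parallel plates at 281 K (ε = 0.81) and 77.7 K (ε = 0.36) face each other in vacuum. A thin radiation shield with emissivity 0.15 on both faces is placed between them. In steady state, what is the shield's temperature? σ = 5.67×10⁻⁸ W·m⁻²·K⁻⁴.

T_s ≈ 242 K

In steady state the net flux on the hot side equals that on the cold side.
σ(T₁⁴−T_s⁴)/D₁ = σ(T_s⁴−T₂⁴)/D₂, with D₁ = 1/ε₁+1/ε_s−1 = 6.901, D₂ = 1/ε_s+1/ε₂−1 = 8.444.
Solve for T_s⁴: T_s⁴ = (D₂·T₁⁴ + D₁·T₂⁴)/(D₁+D₂) = 3.447×10⁹ K⁴.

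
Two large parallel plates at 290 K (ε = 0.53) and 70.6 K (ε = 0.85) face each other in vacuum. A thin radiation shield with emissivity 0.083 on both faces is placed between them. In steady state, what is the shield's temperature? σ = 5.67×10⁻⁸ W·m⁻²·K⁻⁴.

In steady state the net flux on the hot side equals that on the cold side.
σ(T₁⁴−T_s⁴)/D₁ = σ(T_s⁴−T₂⁴)/D₂, with D₁ = 1/ε₁+1/ε_s−1 = 12.93, D₂ = 1/ε_s+1/ε₂−1 = 12.22.
Solve for T_s⁴: T_s⁴ = (D₂·T₁⁴ + D₁·T₂⁴)/(D₁+D₂) = 3.449×10⁹ K⁴.

T_s ≈ 242 K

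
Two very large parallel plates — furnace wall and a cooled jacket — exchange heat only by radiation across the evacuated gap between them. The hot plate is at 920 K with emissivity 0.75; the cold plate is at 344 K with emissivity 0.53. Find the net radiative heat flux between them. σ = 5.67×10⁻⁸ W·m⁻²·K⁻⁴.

For two infinite grey parallel plates, q = σ(T₁⁴ − T₂⁴)/(1/ε₁ + 1/ε₂ − 1).
T₁⁴ − T₂⁴ = 7.164×10¹¹ − 1.400×10¹⁰ = 7.024×10¹¹ K⁴.
1/ε₁ + 1/ε₂ − 1 = 1.333 + 1.887 − 1 = 2.220.
q = 5.67×10⁻⁸ × 7.024×10¹¹ / 2.220.

q ≈ 17900 W/m²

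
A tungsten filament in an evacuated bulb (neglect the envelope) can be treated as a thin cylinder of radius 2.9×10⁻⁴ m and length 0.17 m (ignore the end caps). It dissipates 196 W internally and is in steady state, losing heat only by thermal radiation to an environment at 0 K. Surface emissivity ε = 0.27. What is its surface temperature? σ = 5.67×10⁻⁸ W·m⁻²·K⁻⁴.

T ≈ 2540 K

Steady state: internal power = radiated power, P = εσA T⁴.
Radiating area A = 2πrL = 3.098×10⁻⁴ m².
T⁴ = P/(εσA) = 196/(0.27·5.67×10⁻⁸·3.098×10⁻⁴) = 4.133×10¹³ K⁴.
T = (4.133×10¹³)^(1/4).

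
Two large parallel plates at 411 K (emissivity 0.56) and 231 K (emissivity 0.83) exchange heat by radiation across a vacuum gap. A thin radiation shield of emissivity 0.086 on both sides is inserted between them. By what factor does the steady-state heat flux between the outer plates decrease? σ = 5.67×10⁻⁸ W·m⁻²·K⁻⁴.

Without shield: q₀ = σΔ(T⁴)/(1/ε₁+1/ε₂−1) with denominator 1.991.
With shield the two gaps are in series; the resistances add: (1/ε₁+1/ε_s−1)+(1/ε_s+1/ε₂−1) = 12.41+11.83 = 24.25.
Heat-flux ratio q₀/q = 24.25/1.991.

factor ≈ 12.2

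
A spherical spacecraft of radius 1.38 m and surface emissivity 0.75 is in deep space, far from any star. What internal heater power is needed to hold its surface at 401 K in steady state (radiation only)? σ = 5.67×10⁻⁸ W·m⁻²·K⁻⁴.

P = εσ·4πr²·T⁴.
4πr² = 23.93 m²; T⁴ = 2.586×10¹⁰ K⁴.
P = 0.75·5.67×10⁻⁸·23.93·2.586×10¹⁰.

P ≈ 26300 W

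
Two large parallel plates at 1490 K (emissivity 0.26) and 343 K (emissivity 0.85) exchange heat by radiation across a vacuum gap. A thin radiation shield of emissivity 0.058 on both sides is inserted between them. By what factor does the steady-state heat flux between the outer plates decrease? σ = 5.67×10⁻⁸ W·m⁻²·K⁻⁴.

factor ≈ 9.32

Without shield: q₀ = σΔ(T⁴)/(1/ε₁+1/ε₂−1) with denominator 4.023.
With shield the two gaps are in series; the resistances add: (1/ε₁+1/ε_s−1)+(1/ε_s+1/ε₂−1) = 20.09+17.42 = 37.51.
Heat-flux ratio q₀/q = 37.51/4.023.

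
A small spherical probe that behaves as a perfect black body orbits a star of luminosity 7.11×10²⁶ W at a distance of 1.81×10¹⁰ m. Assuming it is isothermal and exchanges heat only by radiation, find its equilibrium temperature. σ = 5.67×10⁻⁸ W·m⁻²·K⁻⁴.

T ≈ 934 K

First find the stellar flux at distance d: S = L/(4πd²) = 7.11×10²⁶/(4π·(1.81×10¹⁰)²) = 1.727×10⁵ W/m².
For an isothermal sphere, absorbed (1−a)S·πr² = emitted σ·4πr²·T⁴, so T⁴ = (1−a)S/(4σ).
T⁴ = 1.00·1.727×10⁵/(4·5.67×10⁻⁸) = 7.615×10¹¹ K⁴.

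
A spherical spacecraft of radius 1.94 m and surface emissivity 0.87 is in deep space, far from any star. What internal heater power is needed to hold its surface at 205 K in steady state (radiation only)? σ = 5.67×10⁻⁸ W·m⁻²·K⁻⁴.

P ≈ 4120 W

P = εσ·4πr²·T⁴.
4πr² = 47.29 m²; T⁴ = 1.766×10⁹ K⁴.
P = 0.87·5.67×10⁻⁸·47.29·1.766×10⁹.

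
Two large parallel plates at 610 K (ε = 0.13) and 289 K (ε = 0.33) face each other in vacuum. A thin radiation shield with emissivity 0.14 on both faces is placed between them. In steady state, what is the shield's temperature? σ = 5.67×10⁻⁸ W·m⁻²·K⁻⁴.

T_s ≈ 494 K

In steady state the net flux on the hot side equals that on the cold side.
σ(T₁⁴−T_s⁴)/D₁ = σ(T_s⁴−T₂⁴)/D₂, with D₁ = 1/ε₁+1/ε_s−1 = 13.84, D₂ = 1/ε_s+1/ε₂−1 = 9.173.
Solve for T_s⁴: T_s⁴ = (D₂·T₁⁴ + D₁·T₂⁴)/(D₁+D₂) = 5.940×10¹⁰ K⁴.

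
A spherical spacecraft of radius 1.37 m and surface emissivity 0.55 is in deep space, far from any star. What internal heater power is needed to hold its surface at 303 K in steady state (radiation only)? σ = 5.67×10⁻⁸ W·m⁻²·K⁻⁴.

P ≈ 6200 W

P = εσ·4πr²·T⁴.
4πr² = 23.59 m²; T⁴ = 8.429×10⁹ K⁴.
P = 0.55·5.67×10⁻⁸·23.59·8.429×10⁹.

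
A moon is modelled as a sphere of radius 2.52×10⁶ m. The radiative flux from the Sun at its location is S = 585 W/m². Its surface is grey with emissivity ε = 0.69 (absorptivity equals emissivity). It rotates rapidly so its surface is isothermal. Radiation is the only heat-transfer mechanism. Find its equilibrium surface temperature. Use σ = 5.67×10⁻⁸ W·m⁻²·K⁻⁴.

T ≈ 225 K

At equilibrium, absorbed power = emitted power.
Absorbing cross-section = πr² = 1.995×10¹³ m²; emitting surface = 4πr² = 7.980×10¹³ m² (ratio 4).
εS·A_cross = εσ·A_surf·T⁴  ⇒  T⁴ = S/(4σ)   (ε cancels).
T⁴ = 585/(4·5.67×10⁻⁸) = 2.579×10⁹ K⁴.
T = (2.579×10⁹)^(1/4).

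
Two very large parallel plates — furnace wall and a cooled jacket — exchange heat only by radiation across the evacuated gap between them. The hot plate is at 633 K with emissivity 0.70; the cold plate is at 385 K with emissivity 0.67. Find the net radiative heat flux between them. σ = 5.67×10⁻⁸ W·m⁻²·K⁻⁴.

q ≈ 4090 W/m²

For two infinite grey parallel plates, q = σ(T₁⁴ − T₂⁴)/(1/ε₁ + 1/ε₂ − 1).
T₁⁴ − T₂⁴ = 1.606×10¹¹ − 2.197×10¹⁰ = 1.386×10¹¹ K⁴.
1/ε₁ + 1/ε₂ − 1 = 1.429 + 1.493 − 1 = 1.921.
q = 5.67×10⁻⁸ × 1.386×10¹¹ / 1.921.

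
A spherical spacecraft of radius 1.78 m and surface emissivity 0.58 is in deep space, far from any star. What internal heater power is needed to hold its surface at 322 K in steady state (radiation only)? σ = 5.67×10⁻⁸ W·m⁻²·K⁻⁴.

P = εσ·4πr²·T⁴.
4πr² = 39.82 m²; T⁴ = 1.075×10¹⁰ K⁴.
P = 0.58·5.67×10⁻⁸·39.82·1.075×10¹⁰.

P ≈ 14100 W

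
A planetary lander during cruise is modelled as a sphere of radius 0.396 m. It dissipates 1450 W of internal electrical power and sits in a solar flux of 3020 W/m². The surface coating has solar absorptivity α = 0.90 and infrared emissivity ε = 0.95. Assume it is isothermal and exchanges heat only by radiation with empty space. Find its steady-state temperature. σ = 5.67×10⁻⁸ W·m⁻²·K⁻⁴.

T ≈ 403 K

At steady state, absorbed solar power + internal power = radiated power.
Absorbed: α·S·A_cross = 0.90·3020·0.4927 = 1339 W (cross-section πr²).
Total input = 1339 + 1450 = 2789 W.
Radiated: εσ·A_surf·T⁴ with A_surf = 4πr² = 1.971 m².
T⁴ = 2789/(0.95·5.67×10⁻⁸·1.971) = 2.628×10¹⁰ K⁴.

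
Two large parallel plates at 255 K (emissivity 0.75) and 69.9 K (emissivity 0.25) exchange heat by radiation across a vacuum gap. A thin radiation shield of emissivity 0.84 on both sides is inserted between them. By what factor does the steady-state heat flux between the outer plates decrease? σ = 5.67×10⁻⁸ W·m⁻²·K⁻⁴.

Without shield: q₀ = σΔ(T⁴)/(1/ε₁+1/ε₂−1) with denominator 4.333.
With shield the two gaps are in series; the resistances add: (1/ε₁+1/ε_s−1)+(1/ε_s+1/ε₂−1) = 1.524+4.190 = 5.714.
Heat-flux ratio q₀/q = 5.714/4.333.

factor ≈ 1.32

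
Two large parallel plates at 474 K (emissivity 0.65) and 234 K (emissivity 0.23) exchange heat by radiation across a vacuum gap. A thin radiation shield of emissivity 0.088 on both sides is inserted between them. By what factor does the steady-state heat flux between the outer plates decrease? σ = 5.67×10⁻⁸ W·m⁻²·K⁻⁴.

factor ≈ 5.45

Without shield: q₀ = σΔ(T⁴)/(1/ε₁+1/ε₂−1) with denominator 4.886.
With shield the two gaps are in series; the resistances add: (1/ε₁+1/ε_s−1)+(1/ε_s+1/ε₂−1) = 11.90+14.71 = 26.61.
Heat-flux ratio q₀/q = 26.61/4.886.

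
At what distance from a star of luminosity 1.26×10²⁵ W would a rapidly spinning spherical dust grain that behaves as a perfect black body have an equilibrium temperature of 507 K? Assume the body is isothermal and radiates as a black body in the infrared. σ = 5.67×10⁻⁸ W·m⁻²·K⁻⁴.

d ≈ 8.18×10⁹ m

For an isothermal black-emitting sphere, (1−a)S·πr² = σ·4πr²·T⁴ ⇒ S = 4σT⁴/(1−a).
S = 4·5.67×10⁻⁸·(507)⁴/1.00 = 14990 W/m².
Flux falls as S = L/(4πd²), so d = √(L/(4πS)) = √(1.26×10²⁵/(4π·14990)).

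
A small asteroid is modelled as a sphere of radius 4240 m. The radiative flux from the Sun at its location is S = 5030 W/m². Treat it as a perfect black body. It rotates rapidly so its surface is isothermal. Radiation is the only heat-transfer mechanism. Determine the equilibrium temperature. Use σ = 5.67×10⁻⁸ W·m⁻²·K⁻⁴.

T ≈ 386 K

At equilibrium, absorbed power = emitted power.
Absorbing cross-section = πr² = 5.648×10⁷ m²; emitting surface = 4πr² = 2.259×10⁸ m² (ratio 4).
S·A_cross = εσ·A_surf·T⁴  ⇒  T⁴ = S/(4σ).
T⁴ = 1.00·5030/(4·5.67×10⁻⁸) = 2.218×10¹⁰ K⁴.
T = (2.218×10¹⁰)^(1/4).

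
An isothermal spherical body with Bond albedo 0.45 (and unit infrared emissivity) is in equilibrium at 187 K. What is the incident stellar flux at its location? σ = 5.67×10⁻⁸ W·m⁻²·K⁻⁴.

(1−a)S·πr² = σ·4πr²·T⁴ ⇒ S = 4σT⁴/(1−a).
S = 4·5.67×10⁻⁸·1.223×10⁹/0.550.

S ≈ 504 W/m²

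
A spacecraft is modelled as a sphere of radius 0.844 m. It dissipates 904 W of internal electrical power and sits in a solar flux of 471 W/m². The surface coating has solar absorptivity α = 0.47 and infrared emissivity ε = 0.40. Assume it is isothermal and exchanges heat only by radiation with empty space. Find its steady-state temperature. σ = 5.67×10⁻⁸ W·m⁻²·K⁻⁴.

T ≈ 288 K

At steady state, absorbed solar power + internal power = radiated power.
Absorbed: α·S·A_cross = 0.47·471·2.238 = 495.4 W (cross-section πr²).
Total input = 495.4 + 904 = 1399 W.
Radiated: εσ·A_surf·T⁴ with A_surf = 4πr² = 8.951 m².
T⁴ = 1399/(0.40·5.67×10⁻⁸·8.951) = 6.893×10⁹ K⁴.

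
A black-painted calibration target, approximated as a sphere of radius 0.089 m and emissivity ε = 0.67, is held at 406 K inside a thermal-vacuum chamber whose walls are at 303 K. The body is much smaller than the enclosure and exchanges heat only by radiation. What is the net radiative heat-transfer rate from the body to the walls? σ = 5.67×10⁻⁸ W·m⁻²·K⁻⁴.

P_net ≈ 70.9 W

For a small grey body in a large enclosure: P_net = εσA(T_body⁴ − T_wall⁴).
A = 4πr² = 0.09954 m²; T_body⁴ − T_wall⁴ = 2.717×10¹⁰ − 8.429×10⁹ = 1.874×10¹⁰ K⁴.
|P_net| = 0.67·5.67×10⁻⁸·0.09954·1.874×10¹⁰.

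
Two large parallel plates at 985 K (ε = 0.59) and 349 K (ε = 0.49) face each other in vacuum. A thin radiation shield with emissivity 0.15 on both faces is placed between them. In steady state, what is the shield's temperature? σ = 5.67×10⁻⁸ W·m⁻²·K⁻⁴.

In steady state the net flux on the hot side equals that on the cold side.
σ(T₁⁴−T_s⁴)/D₁ = σ(T_s⁴−T₂⁴)/D₂, with D₁ = 1/ε₁+1/ε_s−1 = 7.362, D₂ = 1/ε_s+1/ε₂−1 = 7.707.
Solve for T_s⁴: T_s⁴ = (D₂·T₁⁴ + D₁·T₂⁴)/(D₁+D₂) = 4.887×10¹¹ K⁴.

T_s ≈ 836 K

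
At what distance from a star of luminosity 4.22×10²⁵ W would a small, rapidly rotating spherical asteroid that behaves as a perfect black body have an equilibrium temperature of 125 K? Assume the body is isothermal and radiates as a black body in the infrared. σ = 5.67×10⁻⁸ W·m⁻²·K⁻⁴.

d ≈ 2.46×10¹¹ m

For an isothermal black-emitting sphere, (1−a)S·πr² = σ·4πr²·T⁴ ⇒ S = 4σT⁴/(1−a).
S = 4·5.67×10⁻⁸·(125)⁴/1.00 = 55.37 W/m².
Flux falls as S = L/(4πd²), so d = √(L/(4πS)) = √(4.22×10²⁵/(4π·55.37)).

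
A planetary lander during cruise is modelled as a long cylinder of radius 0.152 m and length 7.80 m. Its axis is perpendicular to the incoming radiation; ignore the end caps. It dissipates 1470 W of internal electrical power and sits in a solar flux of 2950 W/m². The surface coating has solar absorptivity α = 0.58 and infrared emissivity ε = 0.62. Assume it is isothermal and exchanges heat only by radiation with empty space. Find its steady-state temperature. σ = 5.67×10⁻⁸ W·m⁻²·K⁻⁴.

T ≈ 381 K

At steady state, absorbed solar power + internal power = radiated power.
Absorbed: α·S·A_cross = 0.58·2950·2.371 = 4057 W (cross-section 2rL).
Total input = 4057 + 1470 = 5527 W.
Radiated: εσ·A_surf·T⁴ with A_surf = 2πrL = 7.449 m².
T⁴ = 5527/(0.62·5.67×10⁻⁸·7.449) = 2.111×10¹⁰ K⁴.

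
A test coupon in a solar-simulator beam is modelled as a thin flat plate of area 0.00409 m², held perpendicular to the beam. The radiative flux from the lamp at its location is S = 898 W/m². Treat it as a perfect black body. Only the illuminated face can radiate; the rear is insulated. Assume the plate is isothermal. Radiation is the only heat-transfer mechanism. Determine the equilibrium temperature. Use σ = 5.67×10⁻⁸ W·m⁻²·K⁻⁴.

At equilibrium, absorbed power = emitted power.
Absorbing cross-section = A = 0.004090 m²; emitting surface = A = 0.004090 m² (ratio 1).
S·A_cross = εσ·A_surf·T⁴  ⇒  T⁴ = S/(1σ).
T⁴ = 1.00·898/(1·5.67×10⁻⁸) = 1.584×10¹⁰ K⁴.
T = (1.584×10¹⁰)^(1/4).

T ≈ 355 K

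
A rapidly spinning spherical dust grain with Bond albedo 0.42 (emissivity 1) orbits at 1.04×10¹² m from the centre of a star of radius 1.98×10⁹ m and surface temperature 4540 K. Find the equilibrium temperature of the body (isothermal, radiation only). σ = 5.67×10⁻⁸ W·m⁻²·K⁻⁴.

The star's surface emits σT_*⁴; at distance d the flux is S = σT_*⁴(R_*/d)².
S = 5.67×10⁻⁸·(4540)⁴·(1.98×10⁹/1.04×10¹²)² = 87.31 W/m².
For an isothermal sphere T⁴ = (1−a)S/(4σ) = 2.233×10⁸ K⁴.

T ≈ 122 K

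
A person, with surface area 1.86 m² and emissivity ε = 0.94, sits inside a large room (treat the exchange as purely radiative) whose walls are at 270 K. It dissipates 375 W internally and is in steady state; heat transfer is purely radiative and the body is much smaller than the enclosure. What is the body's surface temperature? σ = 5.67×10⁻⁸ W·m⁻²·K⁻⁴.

For a small grey body in a large enclosure, net radiated power = εσA(T⁴ − T_w⁴).
Steady state: P = εσA(T⁴ − T_w⁴) with A = 1.86 m².
T⁴ = P/(εσA) + T_w⁴ = 375/(0.94·5.67×10⁻⁸·1.860) + (270)⁴
    = 3.783×10⁹ + 5.314×10⁹ = 9.097×10⁹ K⁴.

T ≈ 309 K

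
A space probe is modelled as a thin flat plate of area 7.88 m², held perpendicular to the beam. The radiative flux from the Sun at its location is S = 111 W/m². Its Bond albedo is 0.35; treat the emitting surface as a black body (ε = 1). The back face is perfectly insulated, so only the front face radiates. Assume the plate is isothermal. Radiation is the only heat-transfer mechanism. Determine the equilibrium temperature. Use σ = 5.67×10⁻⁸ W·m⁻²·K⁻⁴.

At equilibrium, absorbed power = emitted power.
Absorbing cross-section = A = 7.880 m²; emitting surface = A = 7.880 m² (ratio 1).
(1−a)S·A_cross = εσ·A_surf·T⁴  ⇒  T⁴ = (1−a)S/(1σ).
T⁴ = 0.650·111/(1·5.67×10⁻⁸) = 1.272×10⁹ K⁴.
T = (1.272×10⁹)^(1/4).

T ≈ 189 K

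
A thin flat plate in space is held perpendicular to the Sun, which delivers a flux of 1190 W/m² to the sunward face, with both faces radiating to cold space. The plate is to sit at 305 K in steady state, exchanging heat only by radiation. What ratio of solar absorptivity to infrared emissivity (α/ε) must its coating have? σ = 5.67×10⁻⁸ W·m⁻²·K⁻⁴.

α/ε ≈ 0.825

Balance: αS·A = εσ·2A·T⁴ ⇒ α/ε = 2σT⁴/S.
α/ε = 2·5.67×10⁻⁸·(305)⁴/1190 = 2·5.67×10⁻⁸·8.654×10⁹/1190.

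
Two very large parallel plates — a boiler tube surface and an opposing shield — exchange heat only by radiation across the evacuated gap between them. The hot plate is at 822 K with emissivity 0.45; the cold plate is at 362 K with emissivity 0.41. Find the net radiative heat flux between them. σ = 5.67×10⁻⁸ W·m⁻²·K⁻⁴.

For two infinite grey parallel plates, q = σ(T₁⁴ − T₂⁴)/(1/ε₁ + 1/ε₂ − 1).
T₁⁴ − T₂⁴ = 4.565×10¹¹ − 1.717×10¹⁰ = 4.394×10¹¹ K⁴.
1/ε₁ + 1/ε₂ − 1 = 2.222 + 2.439 − 1 = 3.661.
q = 5.67×10⁻⁸ × 4.394×10¹¹ / 3.661.

q ≈ 6800 W/m²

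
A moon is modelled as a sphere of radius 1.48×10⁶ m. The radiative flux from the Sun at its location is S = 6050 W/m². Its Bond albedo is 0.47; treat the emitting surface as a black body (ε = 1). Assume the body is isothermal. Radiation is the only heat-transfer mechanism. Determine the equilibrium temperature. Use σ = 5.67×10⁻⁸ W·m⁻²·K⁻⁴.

T ≈ 345 K

At equilibrium, absorbed power = emitted power.
Absorbing cross-section = πr² = 6.881×10¹² m²; emitting surface = 4πr² = 2.753×10¹³ m² (ratio 4).
(1−a)S·A_cross = εσ·A_surf·T⁴  ⇒  T⁴ = (1−a)S/(4σ).
T⁴ = 0.530·6050/(4·5.67×10⁻⁸) = 1.414×10¹⁰ K⁴.
T = (1.414×10¹⁰)^(1/4).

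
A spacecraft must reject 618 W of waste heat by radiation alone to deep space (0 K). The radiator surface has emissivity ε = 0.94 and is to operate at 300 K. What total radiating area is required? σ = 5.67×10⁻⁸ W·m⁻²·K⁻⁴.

A ≈ 1.43 m²

P = εσA T⁴ ⇒ A = P/(εσT⁴).
T⁴ = 8.100×10⁹ K⁴.
A = 618/(0.94 × 5.67×10⁻⁸ × 8.100×10⁹).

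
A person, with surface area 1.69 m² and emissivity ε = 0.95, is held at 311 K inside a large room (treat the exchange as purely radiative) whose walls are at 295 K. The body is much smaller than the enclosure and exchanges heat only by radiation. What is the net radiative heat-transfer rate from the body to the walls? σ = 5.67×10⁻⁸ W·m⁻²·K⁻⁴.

P_net ≈ 162 W

For a small grey body in a large enclosure: P_net = εσA(T_body⁴ − T_wall⁴).
A = 1.69 m²; T_body⁴ − T_wall⁴ = 9.355×10⁹ − 7.573×10⁹ = 1.782×10⁹ K⁴.
|P_net| = 0.95·5.67×10⁻⁸·1.690·1.782×10⁹.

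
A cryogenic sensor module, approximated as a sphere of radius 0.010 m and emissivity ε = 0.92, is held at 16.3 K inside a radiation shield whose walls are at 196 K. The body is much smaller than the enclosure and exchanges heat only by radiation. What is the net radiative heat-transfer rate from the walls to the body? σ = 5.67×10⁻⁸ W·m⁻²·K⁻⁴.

P_net ≈ 0.0967 W

For a small grey body in a large enclosure: P_net = εσA(T_body⁴ − T_wall⁴).
A = 4πr² = 0.001257 m²; T_body⁴ − T_wall⁴ = 70590 − 1.476×10⁹ = -1.476×10⁹ K⁴.
|P_net| = 0.92·5.67×10⁻⁸·0.001257·1.476×10⁹.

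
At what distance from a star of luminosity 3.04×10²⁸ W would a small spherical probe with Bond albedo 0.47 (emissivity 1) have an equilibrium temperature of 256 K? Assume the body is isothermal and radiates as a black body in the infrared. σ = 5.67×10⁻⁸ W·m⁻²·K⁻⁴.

For an isothermal black-emitting sphere, (1−a)S·πr² = σ·4πr²·T⁴ ⇒ S = 4σT⁴/(1−a).
S = 4·5.67×10⁻⁸·(256)⁴/0.530 = 1838 W/m².
Flux falls as S = L/(4πd²), so d = √(L/(4πS)) = √(3.04×10²⁸/(4π·1838)).

d ≈ 1.15×10¹² m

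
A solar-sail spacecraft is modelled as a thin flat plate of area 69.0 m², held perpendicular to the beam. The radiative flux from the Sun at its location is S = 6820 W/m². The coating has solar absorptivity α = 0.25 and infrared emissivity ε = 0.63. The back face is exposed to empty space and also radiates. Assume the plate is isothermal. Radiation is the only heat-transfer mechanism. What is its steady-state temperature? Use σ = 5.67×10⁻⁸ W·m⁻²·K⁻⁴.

At equilibrium, absorbed power = emitted power.
Absorbing cross-section = A = 69.00 m²; emitting surface = 2A = 138.0 m² (ratio 2).
αS·A_cross = εσ·A_surf·T⁴  ⇒  T⁴ = αS/(ε·2σ).
T⁴ = 0.250·6820/(0.63·2·5.67×10⁻⁸) = 2.387×10¹⁰ K⁴.
T = (2.387×10¹⁰)^(1/4).

T ≈ 393 K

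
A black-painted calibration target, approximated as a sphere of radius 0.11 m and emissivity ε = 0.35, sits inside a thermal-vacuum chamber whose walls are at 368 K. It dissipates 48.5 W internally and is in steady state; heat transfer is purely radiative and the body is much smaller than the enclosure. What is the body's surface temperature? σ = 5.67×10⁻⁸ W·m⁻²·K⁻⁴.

T ≈ 431 K

For a small grey body in a large enclosure, net radiated power = εσA(T⁴ − T_w⁴).
Steady state: P = εσA(T⁴ − T_w⁴) with A = 4πr² = 0.1521 m².
T⁴ = P/(εσA) + T_w⁴ = 48.5/(0.35·5.67×10⁻⁸·0.1521) + (368)⁴
    = 1.607×10¹⁰ + 1.834×10¹⁰ = 3.441×10¹⁰ K⁴.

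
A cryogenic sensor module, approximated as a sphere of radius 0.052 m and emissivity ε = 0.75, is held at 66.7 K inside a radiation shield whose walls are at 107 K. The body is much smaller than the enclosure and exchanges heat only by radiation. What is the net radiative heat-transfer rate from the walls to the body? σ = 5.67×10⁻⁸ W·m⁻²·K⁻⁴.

P_net ≈ 0.161 W

For a small grey body in a large enclosure: P_net = εσA(T_body⁴ − T_wall⁴).
A = 4πr² = 0.03398 m²; T_body⁴ − T_wall⁴ = 1.979×10⁷ − 1.311×10⁸ = -1.113×10⁸ K⁴.
|P_net| = 0.75·5.67×10⁻⁸·0.03398·1.113×10⁸.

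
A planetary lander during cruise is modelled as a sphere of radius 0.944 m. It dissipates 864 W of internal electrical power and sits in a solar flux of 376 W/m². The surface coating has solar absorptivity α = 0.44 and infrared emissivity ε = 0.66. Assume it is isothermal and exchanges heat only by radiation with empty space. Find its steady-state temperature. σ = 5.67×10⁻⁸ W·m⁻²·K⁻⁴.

At steady state, absorbed solar power + internal power = radiated power.
Absorbed: α·S·A_cross = 0.44·376·2.800 = 463.2 W (cross-section πr²).
Total input = 463.2 + 864 = 1327 W.
Radiated: εσ·A_surf·T⁴ with A_surf = 4πr² = 11.20 m².
T⁴ = 1327/(0.66·5.67×10⁻⁸·11.20) = 3.167×10⁹ K⁴.

T ≈ 237 K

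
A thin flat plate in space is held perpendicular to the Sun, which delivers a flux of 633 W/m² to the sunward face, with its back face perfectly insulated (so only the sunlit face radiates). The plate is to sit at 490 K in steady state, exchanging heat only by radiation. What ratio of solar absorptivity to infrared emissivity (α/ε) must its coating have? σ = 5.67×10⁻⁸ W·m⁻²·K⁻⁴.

Balance: αS·A = εσ·1A·T⁴ ⇒ α/ε = σT⁴/S.
α/ε = 5.67×10⁻⁸·(490)⁴/633 = 5.67×10⁻⁸·5.765×10¹⁰/633.

α/ε ≈ 5.16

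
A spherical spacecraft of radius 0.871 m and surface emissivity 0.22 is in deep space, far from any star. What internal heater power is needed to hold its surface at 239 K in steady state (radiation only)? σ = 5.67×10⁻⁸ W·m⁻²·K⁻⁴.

P = εσ·4πr²·T⁴.
4πr² = 9.533 m²; T⁴ = 3.263×10⁹ K⁴.
P = 0.22·5.67×10⁻⁸·9.533·3.263×10⁹.

P ≈ 388 W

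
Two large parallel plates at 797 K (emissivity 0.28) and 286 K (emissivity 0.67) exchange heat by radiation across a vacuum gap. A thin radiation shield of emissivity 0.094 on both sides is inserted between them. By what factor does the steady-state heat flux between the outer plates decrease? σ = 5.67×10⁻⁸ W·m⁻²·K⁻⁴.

Without shield: q₀ = σΔ(T⁴)/(1/ε₁+1/ε₂−1) with denominator 4.064.
With shield the two gaps are in series; the resistances add: (1/ε₁+1/ε_s−1)+(1/ε_s+1/ε₂−1) = 13.21+11.13 = 24.34.
Heat-flux ratio q₀/q = 24.34/4.064.

factor ≈ 5.99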